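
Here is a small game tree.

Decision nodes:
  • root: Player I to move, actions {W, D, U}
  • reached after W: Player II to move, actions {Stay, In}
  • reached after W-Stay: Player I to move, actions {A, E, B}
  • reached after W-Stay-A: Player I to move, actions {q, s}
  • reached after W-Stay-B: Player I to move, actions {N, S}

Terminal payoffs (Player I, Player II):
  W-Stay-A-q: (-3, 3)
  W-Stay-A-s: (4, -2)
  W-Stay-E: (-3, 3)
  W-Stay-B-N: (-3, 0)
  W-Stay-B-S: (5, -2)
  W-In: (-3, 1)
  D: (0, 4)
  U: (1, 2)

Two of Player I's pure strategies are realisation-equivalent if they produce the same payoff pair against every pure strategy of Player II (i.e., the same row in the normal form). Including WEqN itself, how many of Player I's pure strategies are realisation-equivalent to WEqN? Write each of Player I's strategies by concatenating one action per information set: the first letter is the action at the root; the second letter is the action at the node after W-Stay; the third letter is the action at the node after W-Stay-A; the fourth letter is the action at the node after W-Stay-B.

6

Row for WEqN (columns Stay, In): (-3,3) (-3,1).
Under WEqN, Player I's choice at the node after W-Stay-A and at the node after W-Stay-B can never be reached regardless of what Player II does, so varying those choices leaves every outcome unchanged.
Holding the reachable choices fixed and varying the unreachable ones freely already gives 2 × 2 = 4 equivalent strategies.
Checking the remaining rows, WAqN, WAqS also happen to give the same payoffs in every column, bringing the total to 6: WAqN, WAqS, WEqN, WEqS, WEsN, WEsS.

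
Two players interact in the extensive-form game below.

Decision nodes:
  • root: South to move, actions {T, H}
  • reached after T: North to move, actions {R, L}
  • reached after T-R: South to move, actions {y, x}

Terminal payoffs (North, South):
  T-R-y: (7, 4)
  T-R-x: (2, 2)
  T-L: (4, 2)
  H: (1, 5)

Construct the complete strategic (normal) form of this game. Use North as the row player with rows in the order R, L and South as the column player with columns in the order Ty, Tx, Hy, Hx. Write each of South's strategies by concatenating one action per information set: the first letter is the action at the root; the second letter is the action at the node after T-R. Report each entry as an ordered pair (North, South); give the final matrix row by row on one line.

Row R: Ty→(7,4), Tx→(2,2), Hy→(1,5), Hx→(1,5)
Row L: Ty→(4,2), Tx→(4,2), Hy→(1,5), Hx→(1,5)

R: (7,4) (2,2) (1,5) (1,5) | L: (4,2) (4,2) (1,5) (1,5)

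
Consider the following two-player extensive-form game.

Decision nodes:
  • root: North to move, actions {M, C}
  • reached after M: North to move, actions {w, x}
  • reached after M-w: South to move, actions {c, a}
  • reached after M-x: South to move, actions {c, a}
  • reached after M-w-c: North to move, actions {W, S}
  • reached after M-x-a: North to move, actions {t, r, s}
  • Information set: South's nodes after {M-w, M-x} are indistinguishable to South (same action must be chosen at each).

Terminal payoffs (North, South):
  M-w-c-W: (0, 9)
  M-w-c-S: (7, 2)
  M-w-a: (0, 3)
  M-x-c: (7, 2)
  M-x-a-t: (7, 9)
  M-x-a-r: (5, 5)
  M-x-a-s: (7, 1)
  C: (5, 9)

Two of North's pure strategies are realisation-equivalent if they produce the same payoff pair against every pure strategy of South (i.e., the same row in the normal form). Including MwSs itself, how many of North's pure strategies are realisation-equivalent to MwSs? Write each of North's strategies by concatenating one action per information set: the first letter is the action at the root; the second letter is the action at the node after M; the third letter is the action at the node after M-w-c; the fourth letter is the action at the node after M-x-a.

Row for MwSs (columns c, a): (7,2) (0,3).
Under MwSs, North's choice at the node after M-x-a can never be reached regardless of what South does, so varying those choices leaves every outcome unchanged.
Holding the reachable choices fixed and varying the unreachable one freely already gives 3 equivalent strategies.
No other strategy reproduces this row, so those 3 are the full class: MwSt, MwSr, MwSs.

3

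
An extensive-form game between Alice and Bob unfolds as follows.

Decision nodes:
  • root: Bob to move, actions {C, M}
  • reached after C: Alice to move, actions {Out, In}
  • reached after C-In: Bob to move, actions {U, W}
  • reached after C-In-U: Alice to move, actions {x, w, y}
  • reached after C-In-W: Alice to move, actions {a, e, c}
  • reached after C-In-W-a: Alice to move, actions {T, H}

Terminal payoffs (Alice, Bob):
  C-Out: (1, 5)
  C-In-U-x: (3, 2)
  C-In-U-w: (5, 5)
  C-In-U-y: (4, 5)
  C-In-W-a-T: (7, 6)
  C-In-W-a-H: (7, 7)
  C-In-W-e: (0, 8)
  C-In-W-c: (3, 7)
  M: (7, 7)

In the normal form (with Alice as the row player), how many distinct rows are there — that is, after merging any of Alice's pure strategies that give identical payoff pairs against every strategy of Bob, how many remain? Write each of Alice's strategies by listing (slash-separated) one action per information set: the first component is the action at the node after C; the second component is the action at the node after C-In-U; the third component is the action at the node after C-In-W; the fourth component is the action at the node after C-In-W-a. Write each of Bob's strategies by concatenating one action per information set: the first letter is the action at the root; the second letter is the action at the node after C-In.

Alice has 36 pure strategies: Out/x/a/T, Out/x/a/H, Out/x/e/T, Out/x/e/H, Out/x/c/T, Out/x/c/H, Out/w/a/T, Out/w/a/H, Out/w/e/T, Out/w/e/H, Out/w/c/T, Out/w/c/H, Out/y/a/T, Out/y/a/H, Out/y/e/T, Out/y/e/H, Out/y/c/T, Out/y/c/H, In/x/a/T, In/x/a/H, In/x/e/T, In/x/e/H, In/x/c/T, In/x/c/H, In/w/a/T, In/w/a/H, In/w/e/T, In/w/e/H, In/w/c/T, In/w/c/H, In/y/a/T, In/y/a/H, In/y/e/T, In/y/e/H, In/y/c/T, In/y/c/H. Columns: CU, CW, MU, MW.
{Out/x/a/T, Out/x/a/H, Out/x/e/T, Out/x/e/H, Out/x/c/T, Out/x/c/H, Out/w/a/T, Out/w/a/H, Out/w/e/T, Out/w/e/H, Out/w/c/T, Out/w/c/H, Out/y/a/T, Out/y/a/H, Out/y/e/T, Out/y/e/H, Out/y/c/T, Out/y/c/H} → row (1,5) (1,5) (7,7) (7,7)
{In/x/a/T} → row (3,2) (7,6) (7,7) (7,7)
{In/x/a/H} → row (3,2) (7,7) (7,7) (7,7)
{In/x/e/T, In/x/e/H} → row (3,2) (0,8) (7,7) (7,7)
{In/x/c/T, In/x/c/H} → row (3,2) (3,7) (7,7) (7,7)
{In/w/a/T} → row (5,5) (7,6) (7,7) (7,7)
{In/w/a/H} → row (5,5) (7,7) (7,7) (7,7)
{In/w/e/T, In/w/e/H} → row (5,5) (0,8) (7,7) (7,7)
{In/w/c/T, In/w/c/H} → row (5,5) (3,7) (7,7) (7,7)
{In/y/a/T} → row (4,5) (7,6) (7,7) (7,7)
{In/y/a/H} → row (4,5) (7,7) (7,7) (7,7)
{In/y/e/T, In/y/e/H} → row (4,5) (0,8) (7,7) (7,7)
{In/y/c/T, In/y/c/H} → row (4,5) (3,7) (7,7) (7,7)
That's 13 distinct rows out of 36 strategies.

13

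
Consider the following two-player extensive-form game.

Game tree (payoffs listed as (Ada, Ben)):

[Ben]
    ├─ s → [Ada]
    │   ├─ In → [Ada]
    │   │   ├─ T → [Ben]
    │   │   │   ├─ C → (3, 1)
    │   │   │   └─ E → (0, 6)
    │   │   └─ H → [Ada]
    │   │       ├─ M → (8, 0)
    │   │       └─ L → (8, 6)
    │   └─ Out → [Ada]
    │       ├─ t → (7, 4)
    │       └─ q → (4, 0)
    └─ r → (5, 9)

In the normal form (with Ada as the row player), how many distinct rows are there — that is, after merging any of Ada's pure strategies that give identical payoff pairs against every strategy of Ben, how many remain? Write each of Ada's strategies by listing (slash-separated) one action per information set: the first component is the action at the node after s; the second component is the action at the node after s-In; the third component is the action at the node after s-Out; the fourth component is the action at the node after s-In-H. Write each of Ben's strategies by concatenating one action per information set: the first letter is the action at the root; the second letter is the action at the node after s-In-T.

Ada has 16 pure strategies: In/T/t/M, In/T/t/L, In/T/q/M, In/T/q/L, In/H/t/M, In/H/t/L, In/H/q/M, In/H/q/L, Out/T/t/M, Out/T/t/L, Out/T/q/M, Out/T/q/L, Out/H/t/M, Out/H/t/L, Out/H/q/M, Out/H/q/L. Columns: sC, sE, rC, rE.
{In/T/t/M, In/T/t/L, In/T/q/M, In/T/q/L} → row (3,1) (0,6) (5,9) (5,9)
{In/H/t/M, In/H/q/M} → row (8,0) (8,0) (5,9) (5,9)
{In/H/t/L, In/H/q/L} → row (8,6) (8,6) (5,9) (5,9)
{Out/T/t/M, Out/T/t/L, Out/H/t/M, Out/H/t/L} → row (7,4) (7,4) (5,9) (5,9)
{Out/T/q/M, Out/T/q/L, Out/H/q/M, Out/H/q/L} → row (4,0) (4,0) (5,9) (5,9)
That's 5 distinct rows out of 16 strategies.

5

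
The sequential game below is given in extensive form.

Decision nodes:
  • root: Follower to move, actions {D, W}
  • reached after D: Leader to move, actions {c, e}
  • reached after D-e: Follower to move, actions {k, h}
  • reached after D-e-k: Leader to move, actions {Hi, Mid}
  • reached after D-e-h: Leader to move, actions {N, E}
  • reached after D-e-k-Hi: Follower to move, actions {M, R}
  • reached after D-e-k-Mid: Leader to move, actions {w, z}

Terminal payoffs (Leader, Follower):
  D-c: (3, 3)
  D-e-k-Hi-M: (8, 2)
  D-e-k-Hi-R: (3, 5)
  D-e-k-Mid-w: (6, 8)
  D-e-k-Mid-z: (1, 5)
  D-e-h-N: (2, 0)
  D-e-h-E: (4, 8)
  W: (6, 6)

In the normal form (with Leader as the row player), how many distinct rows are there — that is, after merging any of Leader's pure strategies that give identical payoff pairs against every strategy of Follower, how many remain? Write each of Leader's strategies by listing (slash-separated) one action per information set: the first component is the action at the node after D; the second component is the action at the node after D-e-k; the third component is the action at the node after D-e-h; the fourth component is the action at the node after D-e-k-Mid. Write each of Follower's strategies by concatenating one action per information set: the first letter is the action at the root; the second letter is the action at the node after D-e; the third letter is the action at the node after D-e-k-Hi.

Leader has 16 pure strategies: c/Hi/N/w, c/Hi/N/z, c/Hi/E/w, c/Hi/E/z, c/Mid/N/w, c/Mid/N/z, c/Mid/E/w, c/Mid/E/z, e/Hi/N/w, e/Hi/N/z, e/Hi/E/w, e/Hi/E/z, e/Mid/N/w, e/Mid/N/z, e/Mid/E/w, e/Mid/E/z. Columns: DkM, DkR, DhM, DhR, WkM, WkR, WhM, WhR.
{c/Hi/N/w, c/Hi/N/z, c/Hi/E/w, c/Hi/E/z, c/Mid/N/w, c/Mid/N/z, c/Mid/E/w, c/Mid/E/z} → row (3,3) (3,3) (3,3) (3,3) (6,6) (6,6) (6,6) (6,6)
{e/Hi/N/w, e/Hi/N/z} → row (8,2) (3,5) (2,0) (2,0) (6,6) (6,6) (6,6) (6,6)
{e/Hi/E/w, e/Hi/E/z} → row (8,2) (3,5) (4,8) (4,8) (6,6) (6,6) (6,6) (6,6)
{e/Mid/N/w} → row (6,8) (6,8) (2,0) (2,0) (6,6) (6,6) (6,6) (6,6)
{e/Mid/N/z} → row (1,5) (1,5) (2,0) (2,0) (6,6) (6,6) (6,6) (6,6)
{e/Mid/E/w} → row (6,8) (6,8) (4,8) (4,8) (6,6) (6,6) (6,6) (6,6)
{e/Mid/E/z} → row (1,5) (1,5) (4,8) (4,8) (6,6) (6,6) (6,6) (6,6)
That's 7 distinct rows out of 16 strategies.

7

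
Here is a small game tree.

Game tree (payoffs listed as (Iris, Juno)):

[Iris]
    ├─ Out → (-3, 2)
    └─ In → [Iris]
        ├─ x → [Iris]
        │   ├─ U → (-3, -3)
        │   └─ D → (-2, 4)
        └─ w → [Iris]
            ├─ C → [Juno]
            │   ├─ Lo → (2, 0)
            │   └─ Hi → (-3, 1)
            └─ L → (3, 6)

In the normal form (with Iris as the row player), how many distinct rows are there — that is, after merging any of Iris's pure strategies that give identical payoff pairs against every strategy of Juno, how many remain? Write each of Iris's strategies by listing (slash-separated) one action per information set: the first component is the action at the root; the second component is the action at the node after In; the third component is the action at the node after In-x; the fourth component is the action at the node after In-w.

Iris has 16 pure strategies: Out/x/U/C, Out/x/U/L, Out/x/D/C, Out/x/D/L, Out/w/U/C, Out/w/U/L, Out/w/D/C, Out/w/D/L, In/x/U/C, In/x/U/L, In/x/D/C, In/x/D/L, In/w/U/C, In/w/U/L, In/w/D/C, In/w/D/L. Columns: Lo, Hi.
{Out/x/U/C, Out/x/U/L, Out/x/D/C, Out/x/D/L, Out/w/U/C, Out/w/U/L, Out/w/D/C, Out/w/D/L} → row (-3,2) (-3,2)
{In/x/U/C, In/x/U/L} → row (-3,-3) (-3,-3)
{In/x/D/C, In/x/D/L} → row (-2,4) (-2,4)
{In/w/U/C, In/w/D/C} → row (2,0) (-3,1)
{In/w/U/L, In/w/D/L} → row (3,6) (3,6)
That's 5 distinct rows out of 16 strategies.

5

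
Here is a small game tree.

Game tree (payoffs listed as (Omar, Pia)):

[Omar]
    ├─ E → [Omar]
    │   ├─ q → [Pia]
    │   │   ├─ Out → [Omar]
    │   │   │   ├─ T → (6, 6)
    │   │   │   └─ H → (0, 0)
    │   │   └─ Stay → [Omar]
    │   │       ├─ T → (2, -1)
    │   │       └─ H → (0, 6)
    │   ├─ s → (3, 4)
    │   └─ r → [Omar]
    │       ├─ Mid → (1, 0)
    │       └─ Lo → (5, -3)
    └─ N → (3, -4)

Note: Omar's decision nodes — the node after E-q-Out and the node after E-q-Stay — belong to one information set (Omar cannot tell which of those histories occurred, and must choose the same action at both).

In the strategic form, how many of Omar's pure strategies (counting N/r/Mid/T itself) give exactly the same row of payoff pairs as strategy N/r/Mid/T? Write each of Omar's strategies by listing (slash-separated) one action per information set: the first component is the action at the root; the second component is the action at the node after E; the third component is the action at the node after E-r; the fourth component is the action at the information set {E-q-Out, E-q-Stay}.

12

Row for N/r/Mid/T (columns Out, Stay): (3,-4) (3,-4).
Under N/r/Mid/T, Omar's choice at the node after E and at the node after E-r and at the information set {E-q-Out, E-q-Stay} can never be reached regardless of what Pia does, so varying those choices leaves every outcome unchanged.
Holding the reachable choices fixed and varying the unreachable ones freely already gives 3 × 2 × 2 = 12 equivalent strategies.
No other strategy reproduces this row, so those 12 are the full class: N/q/Mid/T, N/q/Mid/H, N/q/Lo/T, N/q/Lo/H, N/s/Mid/T, N/s/Mid/H, N/s/Lo/T, N/s/Lo/H, N/r/Mid/T, N/r/Mid/H, N/r/Lo/T, N/r/Lo/H.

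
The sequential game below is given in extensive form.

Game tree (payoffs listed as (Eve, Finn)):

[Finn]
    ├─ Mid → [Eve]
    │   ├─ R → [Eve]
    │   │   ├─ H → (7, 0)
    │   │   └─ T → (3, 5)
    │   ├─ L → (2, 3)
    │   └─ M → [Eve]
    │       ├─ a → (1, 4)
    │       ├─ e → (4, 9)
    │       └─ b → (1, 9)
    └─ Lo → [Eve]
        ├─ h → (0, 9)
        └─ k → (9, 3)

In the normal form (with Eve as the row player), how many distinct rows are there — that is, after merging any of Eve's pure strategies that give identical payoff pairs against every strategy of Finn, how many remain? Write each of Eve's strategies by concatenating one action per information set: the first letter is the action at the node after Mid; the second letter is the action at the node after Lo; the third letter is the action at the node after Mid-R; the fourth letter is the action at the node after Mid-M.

Eve has 36 pure strategies: RhHa, RhHe, RhHb, RhTa, RhTe, RhTb, RkHa, RkHe, RkHb, RkTa, RkTe, RkTb, LhHa, LhHe, LhHb, LhTa, LhTe, LhTb, LkHa, LkHe, LkHb, LkTa, LkTe, LkTb, MhHa, MhHe, MhHb, MhTa, MhTe, MhTb, MkHa, MkHe, MkHb, MkTa, MkTe, MkTb. Columns: Mid, Lo.
{RhHa, RhHe, RhHb} → row (7,0) (0,9)
{RhTa, RhTe, RhTb} → row (3,5) (0,9)
{RkHa, RkHe, RkHb} → row (7,0) (9,3)
{RkTa, RkTe, RkTb} → row (3,5) (9,3)
{LhHa, LhHe, LhHb, LhTa, LhTe, LhTb} → row (2,3) (0,9)
{LkHa, LkHe, LkHb, LkTa, LkTe, LkTb} → row (2,3) (9,3)
{MhHa, MhTa} → row (1,4) (0,9)
{MhHe, MhTe} → row (4,9) (0,9)
{MhHb, MhTb} → row (1,9) (0,9)
{MkHa, MkTa} → row (1,4) (9,3)
{MkHe, MkTe} → row (4,9) (9,3)
{MkHb, MkTb} → row (1,9) (9,3)
That's 12 distinct rows out of 36 strategies.

12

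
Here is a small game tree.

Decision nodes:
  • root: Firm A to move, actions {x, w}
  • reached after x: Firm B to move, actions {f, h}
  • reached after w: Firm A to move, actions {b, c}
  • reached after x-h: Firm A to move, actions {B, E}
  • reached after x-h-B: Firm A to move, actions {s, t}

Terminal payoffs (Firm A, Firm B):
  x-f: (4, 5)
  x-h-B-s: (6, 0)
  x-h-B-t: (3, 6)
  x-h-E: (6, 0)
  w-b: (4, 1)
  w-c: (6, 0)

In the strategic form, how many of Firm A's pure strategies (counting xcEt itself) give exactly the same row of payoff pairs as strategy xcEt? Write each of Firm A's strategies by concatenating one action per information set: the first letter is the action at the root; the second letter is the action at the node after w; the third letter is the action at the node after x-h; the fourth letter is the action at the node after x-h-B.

6

Row for xcEt (columns f, h): (4,5) (6,0).
Under xcEt, Firm A's choice at the node after w and at the node after x-h-B can never be reached regardless of what Firm B does, so varying those choices leaves every outcome unchanged.
Holding the reachable choices fixed and varying the unreachable ones freely already gives 2 × 2 = 4 equivalent strategies.
Checking the remaining rows, xbBs, xcBs also happen to give the same payoffs in every column, bringing the total to 6: xbBs, xbEs, xbEt, xcBs, xcEs, xcEt.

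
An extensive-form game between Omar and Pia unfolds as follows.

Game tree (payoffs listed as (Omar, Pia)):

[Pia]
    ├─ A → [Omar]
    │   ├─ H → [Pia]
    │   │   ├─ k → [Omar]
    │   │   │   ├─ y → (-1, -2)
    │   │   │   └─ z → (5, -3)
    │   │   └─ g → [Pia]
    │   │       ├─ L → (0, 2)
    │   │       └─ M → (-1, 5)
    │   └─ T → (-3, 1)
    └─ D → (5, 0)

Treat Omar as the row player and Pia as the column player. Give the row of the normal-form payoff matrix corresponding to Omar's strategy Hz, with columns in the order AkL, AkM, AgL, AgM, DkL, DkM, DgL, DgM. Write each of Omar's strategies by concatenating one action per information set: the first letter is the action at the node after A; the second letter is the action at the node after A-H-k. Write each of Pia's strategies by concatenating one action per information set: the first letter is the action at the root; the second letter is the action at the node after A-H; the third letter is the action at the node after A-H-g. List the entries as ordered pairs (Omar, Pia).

(5,-3) (5,-3) (0,2) (-1,5) (5,0) (5,0) (5,0) (5,0)

vs AkL: Pia plays A → Omar plays H at [A] → Pia plays k at [A-H] → Omar plays z at [A-H-k] → (5, -3)
vs AkM: Pia plays A → Omar plays H at [A] → Pia plays k at [A-H] → Omar plays z at [A-H-k] → (5, -3)
vs AgL: Pia plays A → Omar plays H at [A] → Pia plays g at [A-H] → Pia plays L at [A-H-g] → (0, 2)
vs AgM: Pia plays A → Omar plays H at [A] → Pia plays g at [A-H] → Pia plays M at [A-H-g] → (-1, 5)
vs DkL: Pia plays D → (5, 0)
vs DkM: Pia plays D → (5, 0)
vs DgL: Pia plays D → (5, 0)
vs DgM: Pia plays D → (5, 0)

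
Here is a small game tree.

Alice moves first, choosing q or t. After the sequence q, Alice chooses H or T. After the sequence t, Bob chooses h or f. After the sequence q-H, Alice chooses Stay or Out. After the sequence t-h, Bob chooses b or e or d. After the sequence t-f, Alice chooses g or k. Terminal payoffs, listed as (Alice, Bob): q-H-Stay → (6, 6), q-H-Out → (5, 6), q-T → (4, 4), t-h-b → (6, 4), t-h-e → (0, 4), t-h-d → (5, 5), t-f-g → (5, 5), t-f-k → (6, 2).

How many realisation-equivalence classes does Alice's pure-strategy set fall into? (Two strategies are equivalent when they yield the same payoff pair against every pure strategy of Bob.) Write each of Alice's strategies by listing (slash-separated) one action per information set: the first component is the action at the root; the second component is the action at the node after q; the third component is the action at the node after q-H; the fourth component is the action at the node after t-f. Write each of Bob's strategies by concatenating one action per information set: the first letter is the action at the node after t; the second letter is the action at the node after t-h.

5

Alice has 16 pure strategies: q/H/Stay/g, q/H/Stay/k, q/H/Out/g, q/H/Out/k, q/T/Stay/g, q/T/Stay/k, q/T/Out/g, q/T/Out/k, t/H/Stay/g, t/H/Stay/k, t/H/Out/g, t/H/Out/k, t/T/Stay/g, t/T/Stay/k, t/T/Out/g, t/T/Out/k. Columns: hb, he, hd, fb, fe, fd.
{q/H/Stay/g, q/H/Stay/k} → row (6,6) (6,6) (6,6) (6,6) (6,6) (6,6)
{q/H/Out/g, q/H/Out/k} → row (5,6) (5,6) (5,6) (5,6) (5,6) (5,6)
{q/T/Stay/g, q/T/Stay/k, q/T/Out/g, q/T/Out/k} → row (4,4) (4,4) (4,4) (4,4) (4,4) (4,4)
{t/H/Stay/g, t/H/Out/g, t/T/Stay/g, t/T/Out/g} → row (6,4) (0,4) (5,5) (5,5) (5,5) (5,5)
{t/H/Stay/k, t/H/Out/k, t/T/Stay/k, t/T/Out/k} → row (6,4) (0,4) (5,5) (6,2) (6,2) (6,2)
That's 5 distinct rows out of 16 strategies.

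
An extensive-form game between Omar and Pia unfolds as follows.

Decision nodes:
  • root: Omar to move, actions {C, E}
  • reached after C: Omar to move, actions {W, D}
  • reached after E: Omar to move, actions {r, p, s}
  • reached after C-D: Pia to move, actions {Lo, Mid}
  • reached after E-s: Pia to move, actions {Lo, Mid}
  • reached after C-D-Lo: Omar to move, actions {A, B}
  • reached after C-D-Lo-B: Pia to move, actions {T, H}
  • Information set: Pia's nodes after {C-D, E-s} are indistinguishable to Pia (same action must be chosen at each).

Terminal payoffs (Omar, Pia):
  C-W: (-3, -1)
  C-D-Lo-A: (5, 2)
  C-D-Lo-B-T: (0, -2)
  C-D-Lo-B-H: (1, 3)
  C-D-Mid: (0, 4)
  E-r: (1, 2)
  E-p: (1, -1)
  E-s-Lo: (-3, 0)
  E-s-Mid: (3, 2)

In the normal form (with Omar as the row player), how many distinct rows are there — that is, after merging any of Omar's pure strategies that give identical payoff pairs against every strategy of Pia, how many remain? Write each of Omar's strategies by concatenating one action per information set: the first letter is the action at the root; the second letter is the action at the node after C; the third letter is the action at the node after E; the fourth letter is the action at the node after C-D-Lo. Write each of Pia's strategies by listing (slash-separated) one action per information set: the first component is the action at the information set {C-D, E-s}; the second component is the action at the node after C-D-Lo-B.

Omar has 24 pure strategies: CWrA, CWrB, CWpA, CWpB, CWsA, CWsB, CDrA, CDrB, CDpA, CDpB, CDsA, CDsB, EWrA, EWrB, EWpA, EWpB, EWsA, EWsB, EDrA, EDrB, EDpA, EDpB, EDsA, EDsB. Columns: Lo/T, Lo/H, Mid/T, Mid/H.
{CWrA, CWrB, CWpA, CWpB, CWsA, CWsB} → row (-3,-1) (-3,-1) (-3,-1) (-3,-1)
{CDrA, CDpA, CDsA} → row (5,2) (5,2) (0,4) (0,4)
{CDrB, CDpB, CDsB} → row (0,-2) (1,3) (0,4) (0,4)
{EWrA, EWrB, EDrA, EDrB} → row (1,2) (1,2) (1,2) (1,2)
{EWpA, EWpB, EDpA, EDpB} → row (1,-1) (1,-1) (1,-1) (1,-1)
{EWsA, EWsB, EDsA, EDsB} → row (-3,0) (-3,0) (3,2) (3,2)
That's 6 distinct rows out of 24 strategies.

6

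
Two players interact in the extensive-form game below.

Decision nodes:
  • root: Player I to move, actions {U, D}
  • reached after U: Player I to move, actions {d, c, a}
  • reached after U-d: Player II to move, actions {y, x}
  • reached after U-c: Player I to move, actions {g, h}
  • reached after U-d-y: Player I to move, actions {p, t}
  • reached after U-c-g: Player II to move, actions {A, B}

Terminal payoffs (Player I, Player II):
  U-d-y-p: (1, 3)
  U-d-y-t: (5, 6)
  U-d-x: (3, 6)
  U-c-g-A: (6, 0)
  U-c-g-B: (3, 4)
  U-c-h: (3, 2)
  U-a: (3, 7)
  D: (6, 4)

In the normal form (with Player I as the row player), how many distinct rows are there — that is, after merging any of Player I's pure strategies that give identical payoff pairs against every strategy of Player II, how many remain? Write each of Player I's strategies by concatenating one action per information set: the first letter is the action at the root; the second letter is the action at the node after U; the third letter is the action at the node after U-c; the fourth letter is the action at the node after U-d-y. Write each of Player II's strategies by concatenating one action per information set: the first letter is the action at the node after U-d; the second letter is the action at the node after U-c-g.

6

Player I has 24 pure strategies: Udgp, Udgt, Udhp, Udht, Ucgp, Ucgt, Uchp, Ucht, Uagp, Uagt, Uahp, Uaht, Ddgp, Ddgt, Ddhp, Ddht, Dcgp, Dcgt, Dchp, Dcht, Dagp, Dagt, Dahp, Daht. Columns: yA, yB, xA, xB.
{Udgp, Udhp} → row (1,3) (1,3) (3,6) (3,6)
{Udgt, Udht} → row (5,6) (5,6) (3,6) (3,6)
{Ucgp, Ucgt} → row (6,0) (3,4) (6,0) (3,4)
{Uchp, Ucht} → row (3,2) (3,2) (3,2) (3,2)
{Uagp, Uagt, Uahp, Uaht} → row (3,7) (3,7) (3,7) (3,7)
{Ddgp, Ddgt, Ddhp, Ddht, Dcgp, Dcgt, Dchp, Dcht, Dagp, Dagt, Dahp, Daht} → row (6,4) (6,4) (6,4) (6,4)
That's 6 distinct rows out of 24 strategies.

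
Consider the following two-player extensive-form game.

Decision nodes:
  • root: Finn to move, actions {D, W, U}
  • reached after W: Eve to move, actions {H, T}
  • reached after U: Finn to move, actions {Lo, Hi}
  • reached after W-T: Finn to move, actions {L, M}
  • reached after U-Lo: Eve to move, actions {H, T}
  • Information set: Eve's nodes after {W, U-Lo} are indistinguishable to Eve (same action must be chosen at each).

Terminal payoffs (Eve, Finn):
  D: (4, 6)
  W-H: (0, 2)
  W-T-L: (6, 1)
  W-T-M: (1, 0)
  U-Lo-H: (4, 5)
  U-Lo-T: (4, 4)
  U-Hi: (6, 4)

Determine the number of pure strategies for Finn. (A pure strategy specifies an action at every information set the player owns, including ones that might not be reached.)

Finn owns the root with actions {D, W, U} — three choices.
Finn owns the node after U with actions {Lo, Hi} — two choices.
Finn owns the node after W-T with actions {L, M} — two choices.
A pure strategy fixes one action at each information set independently, so the count is the product 3 × 2 × 2 = 12.
(For reference, Eve has 2 pure strategies, giving a 12×2 normal-form matrix.)

12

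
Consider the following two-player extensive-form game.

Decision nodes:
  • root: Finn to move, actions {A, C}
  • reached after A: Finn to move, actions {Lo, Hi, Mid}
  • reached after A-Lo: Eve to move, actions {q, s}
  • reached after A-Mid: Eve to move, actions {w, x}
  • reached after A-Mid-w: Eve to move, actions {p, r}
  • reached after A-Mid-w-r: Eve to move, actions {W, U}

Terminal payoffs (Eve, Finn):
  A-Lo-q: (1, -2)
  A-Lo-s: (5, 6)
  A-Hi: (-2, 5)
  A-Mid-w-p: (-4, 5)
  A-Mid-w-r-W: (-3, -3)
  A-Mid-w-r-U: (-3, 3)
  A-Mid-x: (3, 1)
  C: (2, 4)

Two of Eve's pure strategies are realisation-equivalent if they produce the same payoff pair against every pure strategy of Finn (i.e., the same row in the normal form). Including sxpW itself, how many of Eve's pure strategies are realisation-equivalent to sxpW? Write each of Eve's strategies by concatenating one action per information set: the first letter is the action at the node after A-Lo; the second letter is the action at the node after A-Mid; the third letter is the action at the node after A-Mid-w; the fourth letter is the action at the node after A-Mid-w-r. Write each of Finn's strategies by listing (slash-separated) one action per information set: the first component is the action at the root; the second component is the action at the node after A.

4

Row for sxpW (columns A/Lo, A/Hi, A/Mid, C/Lo, C/Hi, C/Mid): (5,6) (-2,5) (3,1) (2,4) (2,4) (2,4).
Under sxpW, Eve's choice at the node after A-Mid-w and at the node after A-Mid-w-r can never be reached regardless of what Finn does, so varying those choices leaves every outcome unchanged.
Holding the reachable choices fixed and varying the unreachable ones freely already gives 2 × 2 = 4 equivalent strategies.
No other strategy reproduces this row, so those 4 are the full class: sxpW, sxpU, sxrW, sxrU.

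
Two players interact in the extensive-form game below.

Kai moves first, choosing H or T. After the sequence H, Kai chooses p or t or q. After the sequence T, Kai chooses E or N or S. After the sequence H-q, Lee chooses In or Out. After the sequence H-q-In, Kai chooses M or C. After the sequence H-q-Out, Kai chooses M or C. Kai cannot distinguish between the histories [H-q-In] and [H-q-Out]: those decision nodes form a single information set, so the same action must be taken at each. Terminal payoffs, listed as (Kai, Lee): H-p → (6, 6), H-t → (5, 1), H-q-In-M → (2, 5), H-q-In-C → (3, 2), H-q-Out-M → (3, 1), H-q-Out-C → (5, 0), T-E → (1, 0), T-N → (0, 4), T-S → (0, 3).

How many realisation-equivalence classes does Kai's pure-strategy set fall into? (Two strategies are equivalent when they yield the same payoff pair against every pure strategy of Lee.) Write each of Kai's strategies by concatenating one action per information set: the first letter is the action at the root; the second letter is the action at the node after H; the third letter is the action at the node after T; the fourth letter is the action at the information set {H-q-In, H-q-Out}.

Kai has 36 pure strategies: HpEM, HpEC, HpNM, HpNC, HpSM, HpSC, HtEM, HtEC, HtNM, HtNC, HtSM, HtSC, HqEM, HqEC, HqNM, HqNC, HqSM, HqSC, TpEM, TpEC, TpNM, TpNC, TpSM, TpSC, TtEM, TtEC, TtNM, TtNC, TtSM, TtSC, TqEM, TqEC, TqNM, TqNC, TqSM, TqSC. Columns: In, Out.
{HpEM, HpEC, HpNM, HpNC, HpSM, HpSC} → row (6,6) (6,6)
{HtEM, HtEC, HtNM, HtNC, HtSM, HtSC} → row (5,1) (5,1)
{HqEM, HqNM, HqSM} → row (2,5) (3,1)
{HqEC, HqNC, HqSC} → row (3,2) (5,0)
{TpEM, TpEC, TtEM, TtEC, TqEM, TqEC} → row (1,0) (1,0)
{TpNM, TpNC, TtNM, TtNC, TqNM, TqNC} → row (0,4) (0,4)
{TpSM, TpSC, TtSM, TtSC, TqSM, TqSC} → row (0,3) (0,3)
That's 7 distinct rows out of 36 strategies.

7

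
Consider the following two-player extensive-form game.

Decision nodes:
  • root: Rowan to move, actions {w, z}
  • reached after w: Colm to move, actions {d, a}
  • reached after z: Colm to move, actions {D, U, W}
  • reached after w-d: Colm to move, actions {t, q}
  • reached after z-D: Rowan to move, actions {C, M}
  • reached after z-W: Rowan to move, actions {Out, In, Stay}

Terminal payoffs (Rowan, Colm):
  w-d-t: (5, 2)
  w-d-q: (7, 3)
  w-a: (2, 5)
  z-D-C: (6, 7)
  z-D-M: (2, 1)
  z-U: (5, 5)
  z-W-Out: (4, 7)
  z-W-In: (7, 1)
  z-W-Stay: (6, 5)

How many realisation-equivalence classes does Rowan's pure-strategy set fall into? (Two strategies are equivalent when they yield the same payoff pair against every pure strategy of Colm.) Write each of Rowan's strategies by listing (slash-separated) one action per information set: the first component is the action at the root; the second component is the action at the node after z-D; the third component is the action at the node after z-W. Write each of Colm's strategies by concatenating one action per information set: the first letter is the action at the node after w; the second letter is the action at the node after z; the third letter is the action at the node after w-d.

Rowan has 12 pure strategies: w/C/Out, w/C/In, w/C/Stay, w/M/Out, w/M/In, w/M/Stay, z/C/Out, z/C/In, z/C/Stay, z/M/Out, z/M/In, z/M/Stay. Columns: dDt, dDq, dUt, dUq, dWt, dWq, aDt, aDq, aUt, aUq, aWt, aWq.
{w/C/Out, w/C/In, w/C/Stay, w/M/Out, w/M/In, w/M/Stay} → row (5,2) (7,3) (5,2) (7,3) (5,2) (7,3) (2,5) (2,5) (2,5) (2,5) (2,5) (2,5)
{z/C/Out} → row (6,7) (6,7) (5,5) (5,5) (4,7) (4,7) (6,7) (6,7) (5,5) (5,5) (4,7) (4,7)
{z/C/In} → row (6,7) (6,7) (5,5) (5,5) (7,1) (7,1) (6,7) (6,7) (5,5) (5,5) (7,1) (7,1)
{z/C/Stay} → row (6,7) (6,7) (5,5) (5,5) (6,5) (6,5) (6,7) (6,7) (5,5) (5,5) (6,5) (6,5)
{z/M/Out} → row (2,1) (2,1) (5,5) (5,5) (4,7) (4,7) (2,1) (2,1) (5,5) (5,5) (4,7) (4,7)
{z/M/In} → row (2,1) (2,1) (5,5) (5,5) (7,1) (7,1) (2,1) (2,1) (5,5) (5,5) (7,1) (7,1)
{z/M/Stay} → row (2,1) (2,1) (5,5) (5,5) (6,5) (6,5) (2,1) (2,1) (5,5) (5,5) (6,5) (6,5)
That's 7 distinct rows out of 12 strategies.

7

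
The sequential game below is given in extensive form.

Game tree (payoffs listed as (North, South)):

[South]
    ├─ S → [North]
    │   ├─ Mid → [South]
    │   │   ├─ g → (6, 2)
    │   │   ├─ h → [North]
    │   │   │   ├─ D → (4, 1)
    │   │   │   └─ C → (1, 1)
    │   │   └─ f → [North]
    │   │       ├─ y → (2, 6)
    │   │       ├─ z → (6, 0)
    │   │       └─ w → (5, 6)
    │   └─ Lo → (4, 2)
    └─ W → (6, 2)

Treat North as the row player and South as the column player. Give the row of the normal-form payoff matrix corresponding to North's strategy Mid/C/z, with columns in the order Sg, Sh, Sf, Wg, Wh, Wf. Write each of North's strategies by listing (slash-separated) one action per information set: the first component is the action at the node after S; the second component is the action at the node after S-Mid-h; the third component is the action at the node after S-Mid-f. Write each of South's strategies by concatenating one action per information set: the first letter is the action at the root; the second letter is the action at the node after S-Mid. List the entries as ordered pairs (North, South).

(6,2) (1,1) (6,0) (6,2) (6,2) (6,2)

vs Sg: South plays S → North plays Mid at [S] → South plays g at [S-Mid] → (6, 2)
vs Sh: South plays S → North plays Mid at [S] → South plays h at [S-Mid] → North plays C at [S-Mid-h] → (1, 1)
vs Sf: South plays S → North plays Mid at [S] → South plays f at [S-Mid] → North plays z at [S-Mid-f] → (6, 0)
vs Wg: South plays W → (6, 2)
vs Wh: South plays W → (6, 2)
vs Wf: South plays W → (6, 2)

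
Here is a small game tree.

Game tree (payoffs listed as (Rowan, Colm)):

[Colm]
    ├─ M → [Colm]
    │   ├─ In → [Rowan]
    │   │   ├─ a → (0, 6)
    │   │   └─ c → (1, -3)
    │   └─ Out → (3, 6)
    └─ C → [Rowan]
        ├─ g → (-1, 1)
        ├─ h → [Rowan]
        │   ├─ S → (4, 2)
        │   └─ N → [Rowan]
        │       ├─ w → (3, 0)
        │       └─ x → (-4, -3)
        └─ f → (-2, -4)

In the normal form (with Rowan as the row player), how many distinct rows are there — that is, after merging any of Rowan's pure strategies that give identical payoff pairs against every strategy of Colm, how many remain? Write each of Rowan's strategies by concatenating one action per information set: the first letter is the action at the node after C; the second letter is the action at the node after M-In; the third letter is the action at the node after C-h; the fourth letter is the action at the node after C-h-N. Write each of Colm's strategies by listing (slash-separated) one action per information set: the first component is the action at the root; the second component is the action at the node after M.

Rowan has 24 pure strategies: gaSw, gaSx, gaNw, gaNx, gcSw, gcSx, gcNw, gcNx, haSw, haSx, haNw, haNx, hcSw, hcSx, hcNw, hcNx, faSw, faSx, faNw, faNx, fcSw, fcSx, fcNw, fcNx. Columns: M/In, M/Out, C/In, C/Out.
{gaSw, gaSx, gaNw, gaNx} → row (0,6) (3,6) (-1,1) (-1,1)
{gcSw, gcSx, gcNw, gcNx} → row (1,-3) (3,6) (-1,1) (-1,1)
{haSw, haSx} → row (0,6) (3,6) (4,2) (4,2)
{haNw} → row (0,6) (3,6) (3,0) (3,0)
{haNx} → row (0,6) (3,6) (-4,-3) (-4,-3)
{hcSw, hcSx} → row (1,-3) (3,6) (4,2) (4,2)
{hcNw} → row (1,-3) (3,6) (3,0) (3,0)
{hcNx} → row (1,-3) (3,6) (-4,-3) (-4,-3)
{faSw, faSx, faNw, faNx} → row (0,6) (3,6) (-2,-4) (-2,-4)
{fcSw, fcSx, fcNw, fcNx} → row (1,-3) (3,6) (-2,-4) (-2,-4)
That's 10 distinct rows out of 24 strategies.

10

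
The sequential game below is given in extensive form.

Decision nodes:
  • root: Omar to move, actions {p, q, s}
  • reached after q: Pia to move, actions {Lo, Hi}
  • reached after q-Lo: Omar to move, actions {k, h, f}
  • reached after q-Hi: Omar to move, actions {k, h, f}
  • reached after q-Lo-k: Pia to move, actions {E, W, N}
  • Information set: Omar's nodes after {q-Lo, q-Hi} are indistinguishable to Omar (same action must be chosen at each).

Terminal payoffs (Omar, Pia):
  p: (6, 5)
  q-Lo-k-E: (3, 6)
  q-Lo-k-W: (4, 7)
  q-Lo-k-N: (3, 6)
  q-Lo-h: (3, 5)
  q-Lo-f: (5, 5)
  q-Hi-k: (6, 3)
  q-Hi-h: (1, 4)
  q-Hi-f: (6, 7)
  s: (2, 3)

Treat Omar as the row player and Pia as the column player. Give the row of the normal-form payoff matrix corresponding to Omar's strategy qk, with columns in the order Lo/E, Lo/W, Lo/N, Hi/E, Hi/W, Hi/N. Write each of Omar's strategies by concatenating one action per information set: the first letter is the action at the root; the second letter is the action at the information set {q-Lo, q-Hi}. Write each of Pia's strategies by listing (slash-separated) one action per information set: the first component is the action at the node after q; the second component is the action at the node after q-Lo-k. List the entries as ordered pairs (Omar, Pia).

vs Lo/E: Omar plays q → Pia plays Lo at [q] → Omar plays k at [q-Lo] → Pia plays E at [q-Lo-k] → (3, 6)
vs Lo/W: Omar plays q → Pia plays Lo at [q] → Omar plays k at [q-Lo] → Pia plays W at [q-Lo-k] → (4, 7)
vs Lo/N: Omar plays q → Pia plays Lo at [q] → Omar plays k at [q-Lo] → Pia plays N at [q-Lo-k] → (3, 6)
vs Hi/E: Omar plays q → Pia plays Hi at [q] → Omar plays k at [q-Hi] → (6, 3)
vs Hi/W: Omar plays q → Pia plays Hi at [q] → Omar plays k at [q-Hi] → (6, 3)
vs Hi/N: Omar plays q → Pia plays Hi at [q] → Omar plays k at [q-Hi] → (6, 3)

(3,6) (4,7) (3,6) (6,3) (6,3) (6,3)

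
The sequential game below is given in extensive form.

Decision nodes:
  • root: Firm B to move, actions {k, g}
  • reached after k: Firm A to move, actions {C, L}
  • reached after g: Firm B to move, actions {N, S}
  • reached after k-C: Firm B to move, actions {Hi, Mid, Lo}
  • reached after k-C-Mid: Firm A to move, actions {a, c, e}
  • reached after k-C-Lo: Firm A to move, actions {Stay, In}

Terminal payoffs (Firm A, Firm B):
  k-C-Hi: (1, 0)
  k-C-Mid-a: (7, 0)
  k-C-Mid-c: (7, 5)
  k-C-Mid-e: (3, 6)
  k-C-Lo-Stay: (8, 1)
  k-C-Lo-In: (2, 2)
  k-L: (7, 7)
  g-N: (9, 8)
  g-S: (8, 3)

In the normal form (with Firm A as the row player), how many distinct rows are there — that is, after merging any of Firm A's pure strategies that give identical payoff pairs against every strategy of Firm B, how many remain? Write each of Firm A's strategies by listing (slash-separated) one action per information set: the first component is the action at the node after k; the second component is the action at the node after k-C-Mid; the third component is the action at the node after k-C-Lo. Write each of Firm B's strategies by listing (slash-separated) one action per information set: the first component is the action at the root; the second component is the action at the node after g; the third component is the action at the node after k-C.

Firm A has 12 pure strategies: C/a/Stay, C/a/In, C/c/Stay, C/c/In, C/e/Stay, C/e/In, L/a/Stay, L/a/In, L/c/Stay, L/c/In, L/e/Stay, L/e/In. Columns: k/N/Hi, k/N/Mid, k/N/Lo, k/S/Hi, k/S/Mid, k/S/Lo, g/N/Hi, g/N/Mid, g/N/Lo, g/S/Hi, g/S/Mid, g/S/Lo.
{C/a/Stay} → row (1,0) (7,0) (8,1) (1,0) (7,0) (8,1) (9,8) (9,8) (9,8) (8,3) (8,3) (8,3)
{C/a/In} → row (1,0) (7,0) (2,2) (1,0) (7,0) (2,2) (9,8) (9,8) (9,8) (8,3) (8,3) (8,3)
{C/c/Stay} → row (1,0) (7,5) (8,1) (1,0) (7,5) (8,1) (9,8) (9,8) (9,8) (8,3) (8,3) (8,3)
{C/c/In} → row (1,0) (7,5) (2,2) (1,0) (7,5) (2,2) (9,8) (9,8) (9,8) (8,3) (8,3) (8,3)
{C/e/Stay} → row (1,0) (3,6) (8,1) (1,0) (3,6) (8,1) (9,8) (9,8) (9,8) (8,3) (8,3) (8,3)
{C/e/In} → row (1,0) (3,6) (2,2) (1,0) (3,6) (2,2) (9,8) (9,8) (9,8) (8,3) (8,3) (8,3)
{L/a/Stay, L/a/In, L/c/Stay, L/c/In, L/e/Stay, L/e/In} → row (7,7) (7,7) (7,7) (7,7) (7,7) (7,7) (9,8) (9,8) (9,8) (8,3) (8,3) (8,3)
That's 7 distinct rows out of 12 strategies.

7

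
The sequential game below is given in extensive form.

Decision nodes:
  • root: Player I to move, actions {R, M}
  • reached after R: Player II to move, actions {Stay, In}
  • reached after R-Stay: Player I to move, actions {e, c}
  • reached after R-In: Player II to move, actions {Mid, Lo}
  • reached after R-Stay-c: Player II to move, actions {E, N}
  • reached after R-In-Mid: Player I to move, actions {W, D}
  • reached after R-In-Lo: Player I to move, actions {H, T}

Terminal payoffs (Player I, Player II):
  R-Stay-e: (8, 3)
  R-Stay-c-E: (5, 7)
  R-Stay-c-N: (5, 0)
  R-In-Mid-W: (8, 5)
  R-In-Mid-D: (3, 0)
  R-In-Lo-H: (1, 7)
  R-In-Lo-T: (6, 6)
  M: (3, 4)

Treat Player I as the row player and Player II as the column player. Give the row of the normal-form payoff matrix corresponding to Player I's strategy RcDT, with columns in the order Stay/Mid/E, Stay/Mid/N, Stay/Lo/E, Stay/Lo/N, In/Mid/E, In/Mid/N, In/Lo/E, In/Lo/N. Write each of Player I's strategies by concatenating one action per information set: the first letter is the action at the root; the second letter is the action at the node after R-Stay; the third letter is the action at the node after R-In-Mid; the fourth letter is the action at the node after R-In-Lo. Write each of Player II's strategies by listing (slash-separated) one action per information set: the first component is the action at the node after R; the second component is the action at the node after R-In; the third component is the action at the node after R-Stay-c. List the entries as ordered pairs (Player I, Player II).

(5,7) (5,0) (5,7) (5,0) (3,0) (3,0) (6,6) (6,6)

vs Stay/Mid/E: Player I plays R → Player II plays Stay at [R] → Player I plays c at [R-Stay] → Player II plays E at [R-Stay-c] → (5, 7)
vs Stay/Mid/N: Player I plays R → Player II plays Stay at [R] → Player I plays c at [R-Stay] → Player II plays N at [R-Stay-c] → (5, 0)
vs Stay/Lo/E: Player I plays R → Player II plays Stay at [R] → Player I plays c at [R-Stay] → Player II plays E at [R-Stay-c] → (5, 7)
vs Stay/Lo/N: Player I plays R → Player II plays Stay at [R] → Player I plays c at [R-Stay] → Player II plays N at [R-Stay-c] → (5, 0)
vs In/Mid/E: Player I plays R → Player II plays In at [R] → Player II plays Mid at [R-In] → Player I plays D at [R-In-Mid] → (3, 0)
vs In/Mid/N: Player I plays R → Player II plays In at [R] → Player II plays Mid at [R-In] → Player I plays D at [R-In-Mid] → (3, 0)
vs In/Lo/E: Player I plays R → Player II plays In at [R] → Player II plays Lo at [R-In] → Player I plays T at [R-In-Lo] → (6, 6)
vs In/Lo/N: Player I plays R → Player II plays In at [R] → Player II plays Lo at [R-In] → Player I plays T at [R-In-Lo] → (6, 6)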